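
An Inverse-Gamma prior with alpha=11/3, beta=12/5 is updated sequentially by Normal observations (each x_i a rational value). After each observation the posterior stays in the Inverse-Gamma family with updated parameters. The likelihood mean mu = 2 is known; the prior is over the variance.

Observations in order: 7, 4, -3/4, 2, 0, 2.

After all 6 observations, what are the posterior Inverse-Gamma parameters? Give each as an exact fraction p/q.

alpha=20/3, beta=3629/160

obs 1: x=7 → posterior Inverse-Gamma(25/6, 149/10)
obs 2: x=4 → posterior Inverse-Gamma(14/3, 169/10)
obs 3: x=-3/4 → posterior Inverse-Gamma(31/6, 3309/160)
obs 4: x=2 → posterior Inverse-Gamma(17/3, 3309/160)
obs 5: x=0 → posterior Inverse-Gamma(37/6, 3629/160)
obs 6: x=2 → posterior Inverse-Gamma(20/3, 3629/160)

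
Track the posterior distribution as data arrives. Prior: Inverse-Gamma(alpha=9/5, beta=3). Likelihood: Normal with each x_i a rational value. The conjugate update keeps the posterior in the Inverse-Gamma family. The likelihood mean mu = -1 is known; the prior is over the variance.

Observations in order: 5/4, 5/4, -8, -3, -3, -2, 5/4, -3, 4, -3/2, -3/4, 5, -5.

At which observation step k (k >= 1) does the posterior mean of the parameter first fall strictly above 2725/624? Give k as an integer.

obs 1: x=5/4 → posterior Inverse-Gamma(23/10, 177/32)
obs 2: x=5/4 → posterior Inverse-Gamma(14/5, 129/16)
obs 3: x=-8 → posterior Inverse-Gamma(33/10, 521/16)
obs 4: x=-3 → posterior Inverse-Gamma(19/5, 553/16)
obs 5: x=-3 → posterior Inverse-Gamma(43/10, 585/16)
obs 6: x=-2 → posterior Inverse-Gamma(24/5, 593/16)
obs 7: x=5/4 → posterior Inverse-Gamma(53/10, 1267/32)
obs 8: x=-3 → posterior Inverse-Gamma(29/5, 1331/32)
obs 9: x=4 → posterior Inverse-Gamma(63/10, 1731/32)
obs 10: x=-3/2 → posterior Inverse-Gamma(34/5, 1735/32)
obs 11: x=-3/4 → posterior Inverse-Gamma(73/10, 217/4)
obs 12: x=5 → posterior Inverse-Gamma(39/5, 289/4)
obs 13: x=-5 → posterior Inverse-Gamma(83/10, 321/4)

k = 2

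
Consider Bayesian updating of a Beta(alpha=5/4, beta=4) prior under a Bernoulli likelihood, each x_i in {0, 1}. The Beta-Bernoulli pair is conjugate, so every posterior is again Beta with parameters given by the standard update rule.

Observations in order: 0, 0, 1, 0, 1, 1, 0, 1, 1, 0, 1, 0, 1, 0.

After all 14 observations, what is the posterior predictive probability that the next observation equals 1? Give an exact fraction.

obs 1: x=0 → posterior Beta(5/4, 5)
obs 2: x=0 → posterior Beta(5/4, 6)
obs 3: x=1 → posterior Beta(9/4, 6)
obs 4: x=0 → posterior Beta(9/4, 7)
obs 5: x=1 → posterior Beta(13/4, 7)
obs 6: x=1 → posterior Beta(17/4, 7)
obs 7: x=0 → posterior Beta(17/4, 8)
obs 8: x=1 → posterior Beta(21/4, 8)
obs 9: x=1 → posterior Beta(25/4, 8)
obs 10: x=0 → posterior Beta(25/4, 9)
obs 11: x=1 → posterior Beta(29/4, 9)
obs 12: x=0 → posterior Beta(29/4, 10)
obs 13: x=1 → posterior Beta(33/4, 10)
obs 14: x=0 → posterior Beta(33/4, 11)

3/7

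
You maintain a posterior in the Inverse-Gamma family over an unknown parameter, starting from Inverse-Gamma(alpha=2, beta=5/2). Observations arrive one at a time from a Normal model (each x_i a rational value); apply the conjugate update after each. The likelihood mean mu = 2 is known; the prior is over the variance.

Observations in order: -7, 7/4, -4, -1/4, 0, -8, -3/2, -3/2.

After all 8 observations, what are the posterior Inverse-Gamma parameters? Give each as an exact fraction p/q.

obs 1: x=-7 → posterior Inverse-Gamma(5/2, 43)
obs 2: x=7/4 → posterior Inverse-Gamma(3, 1377/32)
obs 3: x=-4 → posterior Inverse-Gamma(7/2, 1953/32)
obs 4: x=-1/4 → posterior Inverse-Gamma(4, 1017/16)
obs 5: x=0 → posterior Inverse-Gamma(9/2, 1049/16)
obs 6: x=-8 → posterior Inverse-Gamma(5, 1849/16)
obs 7: x=-3/2 → posterior Inverse-Gamma(11/2, 1947/16)
obs 8: x=-3/2 → posterior Inverse-Gamma(6, 2045/16)

alpha=6, beta=2045/16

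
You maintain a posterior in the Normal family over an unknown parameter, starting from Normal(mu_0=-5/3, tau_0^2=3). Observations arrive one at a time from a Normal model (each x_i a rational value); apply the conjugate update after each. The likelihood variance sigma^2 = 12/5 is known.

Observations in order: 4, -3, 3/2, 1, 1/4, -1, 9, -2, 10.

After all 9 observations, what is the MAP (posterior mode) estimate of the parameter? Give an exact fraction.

1105/588

obs 1: x=4 → posterior Normal(40/27, 4/3)
obs 2: x=-3 → posterior Normal(-5/42, 6/7)
obs 3: x=3/2 → posterior Normal(35/114, 12/19)
obs 4: x=1 → posterior Normal(65/144, 1/2)
obs 5: x=1/4 → posterior Normal(5/12, 12/29)
obs 6: x=-1 → posterior Normal(5/24, 6/17)
obs 7: x=9 → posterior Normal(625/468, 4/13)
obs 8: x=-2 → posterior Normal(505/528, 3/11)
obs 9: x=10 → posterior Normal(1105/588, 12/49)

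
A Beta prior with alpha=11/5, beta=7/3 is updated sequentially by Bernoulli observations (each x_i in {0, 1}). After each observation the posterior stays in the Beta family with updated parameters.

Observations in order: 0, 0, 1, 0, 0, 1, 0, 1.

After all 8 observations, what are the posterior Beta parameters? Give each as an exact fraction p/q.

obs 1: x=0 → posterior Beta(11/5, 10/3)
obs 2: x=0 → posterior Beta(11/5, 13/3)
obs 3: x=1 → posterior Beta(16/5, 13/3)
obs 4: x=0 → posterior Beta(16/5, 16/3)
obs 5: x=0 → posterior Beta(16/5, 19/3)
obs 6: x=1 → posterior Beta(21/5, 19/3)
obs 7: x=0 → posterior Beta(21/5, 22/3)
obs 8: x=1 → posterior Beta(26/5, 22/3)

alpha=26/5, beta=22/3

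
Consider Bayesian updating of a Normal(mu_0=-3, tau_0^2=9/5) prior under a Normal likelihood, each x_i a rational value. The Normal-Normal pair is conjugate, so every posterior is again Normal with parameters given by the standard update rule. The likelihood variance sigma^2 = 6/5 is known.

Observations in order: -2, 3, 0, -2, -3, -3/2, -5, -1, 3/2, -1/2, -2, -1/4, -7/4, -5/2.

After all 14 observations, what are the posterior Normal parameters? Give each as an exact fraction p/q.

mu_0=-57/44, tau_0^2=9/110

obs 1: x=-2 → posterior Normal(-12/5, 18/25)
obs 2: x=3 → posterior Normal(-3/8, 9/20)
obs 3: x=0 → posterior Normal(-3/11, 18/55)
obs 4: x=-2 → posterior Normal(-9/14, 9/35)
obs 5: x=-3 → posterior Normal(-18/17, 18/85)
obs 6: x=-3/2 → posterior Normal(-9/8, 9/50)
obs 7: x=-5 → posterior Normal(-75/46, 18/115)
obs 8: x=-1 → posterior Normal(-81/52, 9/65)
obs 9: x=3/2 → posterior Normal(-36/29, 18/145)
obs 10: x=-1/2 → posterior Normal(-75/64, 9/80)
obs 11: x=-2 → posterior Normal(-87/70, 18/175)
obs 12: x=-1/4 → posterior Normal(-177/152, 9/95)
obs 13: x=-7/4 → posterior Normal(-99/82, 18/205)
obs 14: x=-5/2 → posterior Normal(-57/44, 9/110)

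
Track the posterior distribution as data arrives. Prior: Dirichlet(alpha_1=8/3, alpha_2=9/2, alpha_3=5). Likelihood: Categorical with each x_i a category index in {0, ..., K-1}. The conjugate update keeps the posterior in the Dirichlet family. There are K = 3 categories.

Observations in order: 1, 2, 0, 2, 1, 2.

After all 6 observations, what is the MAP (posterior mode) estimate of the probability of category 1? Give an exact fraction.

obs 1: x=1 → posterior Dirichlet(8/3, 11/2, 5)
obs 2: x=2 → posterior Dirichlet(8/3, 11/2, 6)
obs 3: x=0 → posterior Dirichlet(11/3, 11/2, 6)
obs 4: x=2 → posterior Dirichlet(11/3, 11/2, 7)
obs 5: x=1 → posterior Dirichlet(11/3, 13/2, 7)
obs 6: x=2 → posterior Dirichlet(11/3, 13/2, 8)

33/91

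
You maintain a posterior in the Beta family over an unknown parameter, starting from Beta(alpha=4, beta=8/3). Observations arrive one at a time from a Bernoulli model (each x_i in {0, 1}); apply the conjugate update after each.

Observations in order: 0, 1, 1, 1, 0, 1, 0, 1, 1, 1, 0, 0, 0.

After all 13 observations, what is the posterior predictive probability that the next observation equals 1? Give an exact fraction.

obs 1: x=0 → posterior Beta(4, 11/3)
obs 2: x=1 → posterior Beta(5, 11/3)
obs 3: x=1 → posterior Beta(6, 11/3)
obs 4: x=1 → posterior Beta(7, 11/3)
obs 5: x=0 → posterior Beta(7, 14/3)
obs 6: x=1 → posterior Beta(8, 14/3)
obs 7: x=0 → posterior Beta(8, 17/3)
obs 8: x=1 → posterior Beta(9, 17/3)
obs 9: x=1 → posterior Beta(10, 17/3)
obs 10: x=1 → posterior Beta(11, 17/3)
obs 11: x=0 → posterior Beta(11, 20/3)
obs 12: x=0 → posterior Beta(11, 23/3)
obs 13: x=0 → posterior Beta(11, 26/3)

33/59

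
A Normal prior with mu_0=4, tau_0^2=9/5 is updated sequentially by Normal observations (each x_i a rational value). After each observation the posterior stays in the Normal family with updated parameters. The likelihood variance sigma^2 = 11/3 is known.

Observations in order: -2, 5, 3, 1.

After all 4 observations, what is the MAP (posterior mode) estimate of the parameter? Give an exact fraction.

obs 1: x=-2 → posterior Normal(83/41, 99/82)
obs 2: x=5 → posterior Normal(301/109, 99/109)
obs 3: x=3 → posterior Normal(191/68, 99/136)
obs 4: x=1 → posterior Normal(409/163, 99/163)

409/163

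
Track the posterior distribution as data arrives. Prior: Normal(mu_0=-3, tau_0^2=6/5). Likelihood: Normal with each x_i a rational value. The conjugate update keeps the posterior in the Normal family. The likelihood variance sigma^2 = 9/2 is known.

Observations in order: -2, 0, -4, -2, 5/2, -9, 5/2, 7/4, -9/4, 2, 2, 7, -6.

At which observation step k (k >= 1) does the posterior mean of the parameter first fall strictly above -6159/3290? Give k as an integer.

obs 1: x=-2 → posterior Normal(-53/19, 18/19)
obs 2: x=0 → posterior Normal(-53/23, 18/23)
obs 3: x=-4 → posterior Normal(-23/9, 2/3)
obs 4: x=-2 → posterior Normal(-77/31, 18/31)
obs 5: x=5/2 → posterior Normal(-67/35, 18/35)
obs 6: x=-9 → posterior Normal(-103/39, 6/13)
obs 7: x=5/2 → posterior Normal(-93/43, 18/43)
obs 8: x=7/4 → posterior Normal(-86/47, 18/47)
obs 9: x=-9/4 → posterior Normal(-95/51, 6/17)
obs 10: x=2 → posterior Normal(-87/55, 18/55)
obs 11: x=2 → posterior Normal(-79/59, 18/59)
obs 12: x=7 → posterior Normal(-17/21, 2/7)
obs 13: x=-6 → posterior Normal(-75/67, 18/67)

k = 8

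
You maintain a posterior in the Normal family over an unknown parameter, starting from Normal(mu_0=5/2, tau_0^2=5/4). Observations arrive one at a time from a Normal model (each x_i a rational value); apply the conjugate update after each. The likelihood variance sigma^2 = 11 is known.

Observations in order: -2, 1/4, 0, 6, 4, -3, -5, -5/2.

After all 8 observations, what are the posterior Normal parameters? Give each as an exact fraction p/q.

obs 1: x=-2 → posterior Normal(100/49, 55/49)
obs 2: x=1/4 → posterior Normal(15/8, 55/54)
obs 3: x=0 → posterior Normal(405/236, 55/59)
obs 4: x=6 → posterior Normal(525/256, 55/64)
obs 5: x=4 → posterior Normal(605/276, 55/69)
obs 6: x=-3 → posterior Normal(545/296, 55/74)
obs 7: x=-5 → posterior Normal(445/316, 55/79)
obs 8: x=-5/2 → posterior Normal(395/336, 55/84)

mu_0=395/336, tau_0^2=55/84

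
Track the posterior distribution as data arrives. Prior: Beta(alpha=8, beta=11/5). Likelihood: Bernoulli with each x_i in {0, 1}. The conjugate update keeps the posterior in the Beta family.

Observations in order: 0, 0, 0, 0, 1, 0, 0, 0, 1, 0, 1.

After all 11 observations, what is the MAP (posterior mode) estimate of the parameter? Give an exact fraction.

obs 1: x=0 → posterior Beta(8, 16/5)
obs 2: x=0 → posterior Beta(8, 21/5)
obs 3: x=0 → posterior Beta(8, 26/5)
obs 4: x=0 → posterior Beta(8, 31/5)
obs 5: x=1 → posterior Beta(9, 31/5)
obs 6: x=0 → posterior Beta(9, 36/5)
obs 7: x=0 → posterior Beta(9, 41/5)
obs 8: x=0 → posterior Beta(9, 46/5)
obs 9: x=1 → posterior Beta(10, 46/5)
obs 10: x=0 → posterior Beta(10, 51/5)
obs 11: x=1 → posterior Beta(11, 51/5)

25/48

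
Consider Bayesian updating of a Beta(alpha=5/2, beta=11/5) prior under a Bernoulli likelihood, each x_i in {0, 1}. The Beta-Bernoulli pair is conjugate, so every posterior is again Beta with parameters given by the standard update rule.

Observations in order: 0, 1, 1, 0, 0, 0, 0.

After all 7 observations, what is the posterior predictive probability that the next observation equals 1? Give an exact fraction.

5/13

obs 1: x=0 → posterior Beta(5/2, 16/5)
obs 2: x=1 → posterior Beta(7/2, 16/5)
obs 3: x=1 → posterior Beta(9/2, 16/5)
obs 4: x=0 → posterior Beta(9/2, 21/5)
obs 5: x=0 → posterior Beta(9/2, 26/5)
obs 6: x=0 → posterior Beta(9/2, 31/5)
obs 7: x=0 → posterior Beta(9/2, 36/5)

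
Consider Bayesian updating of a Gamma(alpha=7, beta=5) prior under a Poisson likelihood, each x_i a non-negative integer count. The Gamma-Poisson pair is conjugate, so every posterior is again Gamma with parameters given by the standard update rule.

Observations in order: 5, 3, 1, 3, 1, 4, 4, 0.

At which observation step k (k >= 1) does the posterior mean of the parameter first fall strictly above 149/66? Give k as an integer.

obs 1: x=5 → posterior Gamma(12, 6)
obs 2: x=3 → posterior Gamma(15, 7)
obs 3: x=1 → posterior Gamma(16, 8)
obs 4: x=3 → posterior Gamma(19, 9)
obs 5: x=1 → posterior Gamma(20, 10)
obs 6: x=4 → posterior Gamma(24, 11)
obs 7: x=4 → posterior Gamma(28, 12)
obs 8: x=0 → posterior Gamma(28, 13)

k = 7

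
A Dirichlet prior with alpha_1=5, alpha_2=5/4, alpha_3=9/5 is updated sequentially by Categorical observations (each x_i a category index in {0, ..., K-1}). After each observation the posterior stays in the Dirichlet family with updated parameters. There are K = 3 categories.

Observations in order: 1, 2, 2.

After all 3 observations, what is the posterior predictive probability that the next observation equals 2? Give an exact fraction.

obs 1: x=1 → posterior Dirichlet(5, 9/4, 9/5)
obs 2: x=2 → posterior Dirichlet(5, 9/4, 14/5)
obs 3: x=2 → posterior Dirichlet(5, 9/4, 19/5)

76/221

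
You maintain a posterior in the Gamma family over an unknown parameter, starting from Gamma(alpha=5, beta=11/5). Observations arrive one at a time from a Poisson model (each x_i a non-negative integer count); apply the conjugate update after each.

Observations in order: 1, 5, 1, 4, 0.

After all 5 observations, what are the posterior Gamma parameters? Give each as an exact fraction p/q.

alpha=16, beta=36/5

obs 1: x=1 → posterior Gamma(6, 16/5)
obs 2: x=5 → posterior Gamma(11, 21/5)
obs 3: x=1 → posterior Gamma(12, 26/5)
obs 4: x=4 → posterior Gamma(16, 31/5)
obs 5: x=0 → posterior Gamma(16, 36/5)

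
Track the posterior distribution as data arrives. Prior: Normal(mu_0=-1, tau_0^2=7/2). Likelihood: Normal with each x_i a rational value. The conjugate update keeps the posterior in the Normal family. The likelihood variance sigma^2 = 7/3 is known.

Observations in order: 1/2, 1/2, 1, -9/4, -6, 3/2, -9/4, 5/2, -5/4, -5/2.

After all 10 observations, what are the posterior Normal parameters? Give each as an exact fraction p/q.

mu_0=-107/128, tau_0^2=7/32

obs 1: x=1/2 → posterior Normal(-1/10, 7/5)
obs 2: x=1/2 → posterior Normal(1/8, 7/8)
obs 3: x=1 → posterior Normal(4/11, 7/11)
obs 4: x=-9/4 → posterior Normal(-11/56, 1/2)
obs 5: x=-6 → posterior Normal(-83/68, 7/17)
obs 6: x=3/2 → posterior Normal(-13/16, 7/20)
obs 7: x=-9/4 → posterior Normal(-1, 7/23)
obs 8: x=5/2 → posterior Normal(-31/52, 7/26)
obs 9: x=-5/4 → posterior Normal(-77/116, 7/29)
obs 10: x=-5/2 → posterior Normal(-107/128, 7/32)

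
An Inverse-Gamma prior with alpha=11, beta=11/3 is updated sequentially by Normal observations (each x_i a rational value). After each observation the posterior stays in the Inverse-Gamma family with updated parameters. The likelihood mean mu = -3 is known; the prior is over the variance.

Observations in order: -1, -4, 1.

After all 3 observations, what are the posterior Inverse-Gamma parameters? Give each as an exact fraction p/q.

obs 1: x=-1 → posterior Inverse-Gamma(23/2, 17/3)
obs 2: x=-4 → posterior Inverse-Gamma(12, 37/6)
obs 3: x=1 → posterior Inverse-Gamma(25/2, 85/6)

alpha=25/2, beta=85/6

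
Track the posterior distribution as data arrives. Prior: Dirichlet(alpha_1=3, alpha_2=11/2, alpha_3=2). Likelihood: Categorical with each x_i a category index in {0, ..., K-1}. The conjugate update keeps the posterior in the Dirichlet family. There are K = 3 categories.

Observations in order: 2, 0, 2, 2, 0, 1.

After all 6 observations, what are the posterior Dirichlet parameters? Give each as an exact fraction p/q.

obs 1: x=2 → posterior Dirichlet(3, 11/2, 3)
obs 2: x=0 → posterior Dirichlet(4, 11/2, 3)
obs 3: x=2 → posterior Dirichlet(4, 11/2, 4)
obs 4: x=2 → posterior Dirichlet(4, 11/2, 5)
obs 5: x=0 → posterior Dirichlet(5, 11/2, 5)
obs 6: x=1 → posterior Dirichlet(5, 13/2, 5)

alpha_1=5, alpha_2=13/2, alpha_3=5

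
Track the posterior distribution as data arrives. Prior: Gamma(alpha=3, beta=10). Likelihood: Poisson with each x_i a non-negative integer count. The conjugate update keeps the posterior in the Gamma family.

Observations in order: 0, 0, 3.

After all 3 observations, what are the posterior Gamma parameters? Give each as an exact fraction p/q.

obs 1: x=0 → posterior Gamma(3, 11)
obs 2: x=0 → posterior Gamma(3, 12)
obs 3: x=3 → posterior Gamma(6, 13)

alpha=6, beta=13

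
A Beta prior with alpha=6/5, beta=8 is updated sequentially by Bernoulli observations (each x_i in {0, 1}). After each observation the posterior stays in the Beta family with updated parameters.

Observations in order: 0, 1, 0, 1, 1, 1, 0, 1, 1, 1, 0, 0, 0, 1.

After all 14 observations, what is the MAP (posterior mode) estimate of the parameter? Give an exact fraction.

41/106

obs 1: x=0 → posterior Beta(6/5, 9)
obs 2: x=1 → posterior Beta(11/5, 9)
obs 3: x=0 → posterior Beta(11/5, 10)
obs 4: x=1 → posterior Beta(16/5, 10)
obs 5: x=1 → posterior Beta(21/5, 10)
obs 6: x=1 → posterior Beta(26/5, 10)
obs 7: x=0 → posterior Beta(26/5, 11)
obs 8: x=1 → posterior Beta(31/5, 11)
obs 9: x=1 → posterior Beta(36/5, 11)
obs 10: x=1 → posterior Beta(41/5, 11)
obs 11: x=0 → posterior Beta(41/5, 12)
obs 12: x=0 → posterior Beta(41/5, 13)
obs 13: x=0 → posterior Beta(41/5, 14)
obs 14: x=1 → posterior Beta(46/5, 14)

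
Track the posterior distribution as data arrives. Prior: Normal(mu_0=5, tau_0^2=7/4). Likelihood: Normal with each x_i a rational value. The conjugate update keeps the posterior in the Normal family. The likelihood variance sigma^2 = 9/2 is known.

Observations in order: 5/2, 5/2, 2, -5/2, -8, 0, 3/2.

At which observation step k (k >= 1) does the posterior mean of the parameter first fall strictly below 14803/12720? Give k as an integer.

obs 1: x=5/2 → posterior Normal(43/10, 63/50)
obs 2: x=5/2 → posterior Normal(125/32, 63/64)
obs 3: x=2 → posterior Normal(139/39, 21/26)
obs 4: x=-5/2 → posterior Normal(243/92, 63/92)
obs 5: x=-8 → posterior Normal(131/106, 63/106)
obs 6: x=0 → posterior Normal(131/120, 21/40)
obs 7: x=3/2 → posterior Normal(76/67, 63/134)

k = 6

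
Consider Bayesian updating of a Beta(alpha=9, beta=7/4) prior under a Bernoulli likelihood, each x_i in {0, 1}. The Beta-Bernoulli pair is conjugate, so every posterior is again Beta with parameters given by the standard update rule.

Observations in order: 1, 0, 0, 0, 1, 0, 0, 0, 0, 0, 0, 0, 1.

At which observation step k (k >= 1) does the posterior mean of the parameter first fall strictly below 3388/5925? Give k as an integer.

obs 1: x=1 → posterior Beta(10, 7/4)
obs 2: x=0 → posterior Beta(10, 11/4)
obs 3: x=0 → posterior Beta(10, 15/4)
obs 4: x=0 → posterior Beta(10, 19/4)
obs 5: x=1 → posterior Beta(11, 19/4)
obs 6: x=0 → posterior Beta(11, 23/4)
obs 7: x=0 → posterior Beta(11, 27/4)
obs 8: x=0 → posterior Beta(11, 31/4)
obs 9: x=0 → posterior Beta(11, 35/4)
obs 10: x=0 → posterior Beta(11, 39/4)
obs 11: x=0 → posterior Beta(11, 43/4)
obs 12: x=0 → posterior Beta(11, 47/4)
obs 13: x=1 → posterior Beta(12, 47/4)

k = 9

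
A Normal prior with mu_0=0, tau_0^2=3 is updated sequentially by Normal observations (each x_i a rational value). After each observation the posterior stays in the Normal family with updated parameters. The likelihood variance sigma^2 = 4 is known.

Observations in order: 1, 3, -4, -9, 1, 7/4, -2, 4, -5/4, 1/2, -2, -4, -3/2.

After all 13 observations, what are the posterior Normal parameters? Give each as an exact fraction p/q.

mu_0=-75/86, tau_0^2=12/43

obs 1: x=1 → posterior Normal(3/7, 12/7)
obs 2: x=3 → posterior Normal(6/5, 6/5)
obs 3: x=-4 → posterior Normal(0, 12/13)
obs 4: x=-9 → posterior Normal(-27/16, 3/4)
obs 5: x=1 → posterior Normal(-24/19, 12/19)
obs 6: x=7/4 → posterior Normal(-75/88, 6/11)
obs 7: x=-2 → posterior Normal(-99/100, 12/25)
obs 8: x=4 → posterior Normal(-51/112, 3/7)
obs 9: x=-5/4 → posterior Normal(-33/62, 12/31)
obs 10: x=1/2 → posterior Normal(-15/34, 6/17)
obs 11: x=-2 → posterior Normal(-21/37, 12/37)
obs 12: x=-4 → posterior Normal(-33/40, 3/10)
obs 13: x=-3/2 → posterior Normal(-75/86, 12/43)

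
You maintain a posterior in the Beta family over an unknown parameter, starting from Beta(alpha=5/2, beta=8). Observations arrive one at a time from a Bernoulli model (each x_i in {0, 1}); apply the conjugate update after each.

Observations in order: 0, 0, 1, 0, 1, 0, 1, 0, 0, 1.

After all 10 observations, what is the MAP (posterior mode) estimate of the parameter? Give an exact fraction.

obs 1: x=0 → posterior Beta(5/2, 9)
obs 2: x=0 → posterior Beta(5/2, 10)
obs 3: x=1 → posterior Beta(7/2, 10)
obs 4: x=0 → posterior Beta(7/2, 11)
obs 5: x=1 → posterior Beta(9/2, 11)
obs 6: x=0 → posterior Beta(9/2, 12)
obs 7: x=1 → posterior Beta(11/2, 12)
obs 8: x=0 → posterior Beta(11/2, 13)
obs 9: x=0 → posterior Beta(11/2, 14)
obs 10: x=1 → posterior Beta(13/2, 14)

11/37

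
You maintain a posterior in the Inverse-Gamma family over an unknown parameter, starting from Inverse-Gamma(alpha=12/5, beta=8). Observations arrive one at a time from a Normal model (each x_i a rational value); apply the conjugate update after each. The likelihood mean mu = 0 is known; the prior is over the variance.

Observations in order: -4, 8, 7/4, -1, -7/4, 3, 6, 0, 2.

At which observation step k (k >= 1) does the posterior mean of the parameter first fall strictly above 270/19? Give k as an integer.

obs 1: x=-4 → posterior Inverse-Gamma(29/10, 16)
obs 2: x=8 → posterior Inverse-Gamma(17/5, 48)
obs 3: x=7/4 → posterior Inverse-Gamma(39/10, 1585/32)
obs 4: x=-1 → posterior Inverse-Gamma(22/5, 1601/32)
obs 5: x=-7/4 → posterior Inverse-Gamma(49/10, 825/16)
obs 6: x=3 → posterior Inverse-Gamma(27/5, 897/16)
obs 7: x=6 → posterior Inverse-Gamma(59/10, 1185/16)
obs 8: x=0 → posterior Inverse-Gamma(32/5, 1185/16)
obs 9: x=2 → posterior Inverse-Gamma(69/10, 1217/16)

k = 2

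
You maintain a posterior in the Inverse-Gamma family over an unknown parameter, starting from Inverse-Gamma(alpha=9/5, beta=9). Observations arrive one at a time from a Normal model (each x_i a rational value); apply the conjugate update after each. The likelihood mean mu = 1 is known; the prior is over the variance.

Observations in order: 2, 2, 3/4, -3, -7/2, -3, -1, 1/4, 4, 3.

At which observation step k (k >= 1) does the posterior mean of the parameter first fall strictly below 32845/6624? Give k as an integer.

k = 3

obs 1: x=2 → posterior Inverse-Gamma(23/10, 19/2)
obs 2: x=2 → posterior Inverse-Gamma(14/5, 10)
obs 3: x=3/4 → posterior Inverse-Gamma(33/10, 321/32)
obs 4: x=-3 → posterior Inverse-Gamma(19/5, 577/32)
obs 5: x=-7/2 → posterior Inverse-Gamma(43/10, 901/32)
obs 6: x=-3 → posterior Inverse-Gamma(24/5, 1157/32)
obs 7: x=-1 → posterior Inverse-Gamma(53/10, 1221/32)
obs 8: x=1/4 → posterior Inverse-Gamma(29/5, 615/16)
obs 9: x=4 → posterior Inverse-Gamma(63/10, 687/16)
obs 10: x=3 → posterior Inverse-Gamma(34/5, 719/16)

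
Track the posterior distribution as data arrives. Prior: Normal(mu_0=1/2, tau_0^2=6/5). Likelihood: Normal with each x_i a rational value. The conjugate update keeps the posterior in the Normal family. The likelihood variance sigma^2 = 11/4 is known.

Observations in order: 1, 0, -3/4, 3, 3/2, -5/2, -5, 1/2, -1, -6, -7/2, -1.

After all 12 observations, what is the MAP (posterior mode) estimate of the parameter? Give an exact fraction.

obs 1: x=1 → posterior Normal(103/158, 66/79)
obs 2: x=0 → posterior Normal(1/2, 66/103)
obs 3: x=-3/4 → posterior Normal(67/254, 66/127)
obs 4: x=3 → posterior Normal(211/302, 66/151)
obs 5: x=3/2 → posterior Normal(283/350, 66/175)
obs 6: x=-5/2 → posterior Normal(163/398, 66/199)
obs 7: x=-5 → posterior Normal(-77/446, 66/223)
obs 8: x=1/2 → posterior Normal(-53/494, 66/247)
obs 9: x=-1 → posterior Normal(-101/542, 66/271)
obs 10: x=-6 → posterior Normal(-389/590, 66/295)
obs 11: x=-7/2 → posterior Normal(-557/638, 6/29)
obs 12: x=-1 → posterior Normal(-605/686, 66/343)

-605/686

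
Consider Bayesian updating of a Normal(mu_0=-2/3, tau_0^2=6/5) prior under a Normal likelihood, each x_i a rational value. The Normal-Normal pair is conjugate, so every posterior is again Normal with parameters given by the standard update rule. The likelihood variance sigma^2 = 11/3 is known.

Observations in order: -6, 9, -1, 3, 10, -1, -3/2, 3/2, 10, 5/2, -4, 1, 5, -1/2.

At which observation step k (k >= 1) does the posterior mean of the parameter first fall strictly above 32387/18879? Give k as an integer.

obs 1: x=-6 → posterior Normal(-434/219, 66/73)
obs 2: x=9 → posterior Normal(4/21, 66/91)
obs 3: x=-1 → posterior Normal(-2/327, 66/109)
obs 4: x=3 → posterior Normal(160/381, 66/127)
obs 5: x=10 → posterior Normal(140/87, 66/145)
obs 6: x=-1 → posterior Normal(646/489, 66/163)
obs 7: x=-3/2 → posterior Normal(565/543, 66/181)
obs 8: x=3/2 → posterior Normal(646/597, 66/199)
obs 9: x=10 → posterior Normal(1186/651, 66/217)
obs 10: x=5/2 → posterior Normal(1321/705, 66/235)
obs 11: x=-4 → posterior Normal(1105/759, 6/23)
obs 12: x=1 → posterior Normal(1159/813, 66/271)
obs 13: x=5 → posterior Normal(1429/867, 66/289)
obs 14: x=-1/2 → posterior Normal(1402/921, 66/307)

k = 9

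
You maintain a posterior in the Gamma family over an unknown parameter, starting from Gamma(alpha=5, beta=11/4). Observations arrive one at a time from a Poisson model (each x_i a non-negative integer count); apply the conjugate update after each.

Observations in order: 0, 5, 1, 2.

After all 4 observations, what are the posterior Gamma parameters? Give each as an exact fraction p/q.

alpha=13, beta=27/4

obs 1: x=0 → posterior Gamma(5, 15/4)
obs 2: x=5 → posterior Gamma(10, 19/4)
obs 3: x=1 → posterior Gamma(11, 23/4)
obs 4: x=2 → posterior Gamma(13, 27/4)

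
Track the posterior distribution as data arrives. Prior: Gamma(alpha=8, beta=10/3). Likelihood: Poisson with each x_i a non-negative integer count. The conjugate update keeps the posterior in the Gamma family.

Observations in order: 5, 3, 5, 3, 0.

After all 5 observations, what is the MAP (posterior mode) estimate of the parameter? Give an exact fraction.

69/25

obs 1: x=5 → posterior Gamma(13, 13/3)
obs 2: x=3 → posterior Gamma(16, 16/3)
obs 3: x=5 → posterior Gamma(21, 19/3)
obs 4: x=3 → posterior Gamma(24, 22/3)
obs 5: x=0 → posterior Gamma(24, 25/3)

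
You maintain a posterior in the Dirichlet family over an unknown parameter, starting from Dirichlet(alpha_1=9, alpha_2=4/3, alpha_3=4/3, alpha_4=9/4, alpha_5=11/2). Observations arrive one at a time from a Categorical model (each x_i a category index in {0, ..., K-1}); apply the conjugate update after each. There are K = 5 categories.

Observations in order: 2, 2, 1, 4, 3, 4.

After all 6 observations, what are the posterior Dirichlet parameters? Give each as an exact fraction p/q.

obs 1: x=2 → posterior Dirichlet(9, 4/3, 7/3, 9/4, 11/2)
obs 2: x=2 → posterior Dirichlet(9, 4/3, 10/3, 9/4, 11/2)
obs 3: x=1 → posterior Dirichlet(9, 7/3, 10/3, 9/4, 11/2)
obs 4: x=4 → posterior Dirichlet(9, 7/3, 10/3, 9/4, 13/2)
obs 5: x=3 → posterior Dirichlet(9, 7/3, 10/3, 13/4, 13/2)
obs 6: x=4 → posterior Dirichlet(9, 7/3, 10/3, 13/4, 15/2)

alpha_1=9, alpha_2=7/3, alpha_3=10/3, alpha_4=13/4, alpha_5=15/2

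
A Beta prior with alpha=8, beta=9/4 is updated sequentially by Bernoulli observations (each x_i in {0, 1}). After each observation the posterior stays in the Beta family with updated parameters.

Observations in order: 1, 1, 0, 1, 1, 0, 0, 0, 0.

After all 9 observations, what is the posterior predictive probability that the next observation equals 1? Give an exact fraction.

48/77

obs 1: x=1 → posterior Beta(9, 9/4)
obs 2: x=1 → posterior Beta(10, 9/4)
obs 3: x=0 → posterior Beta(10, 13/4)
obs 4: x=1 → posterior Beta(11, 13/4)
obs 5: x=1 → posterior Beta(12, 13/4)
obs 6: x=0 → posterior Beta(12, 17/4)
obs 7: x=0 → posterior Beta(12, 21/4)
obs 8: x=0 → posterior Beta(12, 25/4)
obs 9: x=0 → posterior Beta(12, 29/4)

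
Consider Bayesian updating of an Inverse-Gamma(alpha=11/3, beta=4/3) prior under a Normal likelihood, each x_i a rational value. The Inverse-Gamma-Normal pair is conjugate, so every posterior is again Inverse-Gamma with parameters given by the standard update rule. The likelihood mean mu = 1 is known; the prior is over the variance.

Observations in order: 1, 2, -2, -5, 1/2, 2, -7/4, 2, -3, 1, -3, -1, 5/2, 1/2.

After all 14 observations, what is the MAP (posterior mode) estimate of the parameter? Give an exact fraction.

133/32

obs 1: x=1 → posterior Inverse-Gamma(25/6, 4/3)
obs 2: x=2 → posterior Inverse-Gamma(14/3, 11/6)
obs 3: x=-2 → posterior Inverse-Gamma(31/6, 19/3)
obs 4: x=-5 → posterior Inverse-Gamma(17/3, 73/3)
obs 5: x=1/2 → posterior Inverse-Gamma(37/6, 587/24)
obs 6: x=2 → posterior Inverse-Gamma(20/3, 599/24)
obs 7: x=-7/4 → posterior Inverse-Gamma(43/6, 2759/96)
obs 8: x=2 → posterior Inverse-Gamma(23/3, 2807/96)
obs 9: x=-3 → posterior Inverse-Gamma(49/6, 3575/96)
obs 10: x=1 → posterior Inverse-Gamma(26/3, 3575/96)
obs 11: x=-3 → posterior Inverse-Gamma(55/6, 4343/96)
obs 12: x=-1 → posterior Inverse-Gamma(29/3, 4535/96)
obs 13: x=5/2 → posterior Inverse-Gamma(61/6, 4643/96)
obs 14: x=1/2 → posterior Inverse-Gamma(32/3, 4655/96)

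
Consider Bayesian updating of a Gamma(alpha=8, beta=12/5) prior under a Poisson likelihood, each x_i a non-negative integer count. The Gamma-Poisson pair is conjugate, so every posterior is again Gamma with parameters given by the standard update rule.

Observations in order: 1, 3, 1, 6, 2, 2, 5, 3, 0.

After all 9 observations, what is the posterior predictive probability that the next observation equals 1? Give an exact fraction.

obs 1: x=1 → posterior Gamma(9, 17/5)
obs 2: x=3 → posterior Gamma(12, 22/5)
obs 3: x=1 → posterior Gamma(13, 27/5)
obs 4: x=6 → posterior Gamma(19, 32/5)
obs 5: x=2 → posterior Gamma(21, 37/5)
obs 6: x=2 → posterior Gamma(23, 42/5)
obs 7: x=5 → posterior Gamma(28, 47/5)
obs 8: x=3 → posterior Gamma(31, 52/5)
obs 9: x=0 → posterior Gamma(31, 57/5)

13523544367630348949895679667190211082165577062446705965/73311544661185527269523921407340134521382352694150168576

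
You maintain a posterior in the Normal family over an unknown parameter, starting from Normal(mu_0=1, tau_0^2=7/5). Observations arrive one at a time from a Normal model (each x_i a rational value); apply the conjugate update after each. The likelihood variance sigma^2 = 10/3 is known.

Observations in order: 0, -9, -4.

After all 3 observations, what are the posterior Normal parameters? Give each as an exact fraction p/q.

mu_0=-223/113, tau_0^2=70/113

obs 1: x=0 → posterior Normal(50/71, 70/71)
obs 2: x=-9 → posterior Normal(-139/92, 35/46)
obs 3: x=-4 → posterior Normal(-223/113, 70/113)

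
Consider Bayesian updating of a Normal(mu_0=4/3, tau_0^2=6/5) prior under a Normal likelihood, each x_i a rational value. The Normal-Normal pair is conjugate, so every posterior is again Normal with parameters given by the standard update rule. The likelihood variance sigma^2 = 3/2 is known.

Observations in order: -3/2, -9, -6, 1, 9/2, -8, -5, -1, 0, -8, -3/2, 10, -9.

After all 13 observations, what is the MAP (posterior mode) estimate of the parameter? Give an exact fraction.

obs 1: x=-3/2 → posterior Normal(2/27, 2/3)
obs 2: x=-9 → posterior Normal(-106/39, 6/13)
obs 3: x=-6 → posterior Normal(-178/51, 6/17)
obs 4: x=1 → posterior Normal(-166/63, 2/7)
obs 5: x=9/2 → posterior Normal(-112/75, 6/25)
obs 6: x=-8 → posterior Normal(-208/87, 6/29)
obs 7: x=-5 → posterior Normal(-268/99, 2/11)
obs 8: x=-1 → posterior Normal(-280/111, 6/37)
obs 9: x=0 → posterior Normal(-280/123, 6/41)
obs 10: x=-8 → posterior Normal(-376/135, 2/15)
obs 11: x=-3/2 → posterior Normal(-394/147, 6/49)
obs 12: x=10 → posterior Normal(-274/159, 6/53)
obs 13: x=-9 → posterior Normal(-382/171, 2/19)

-382/171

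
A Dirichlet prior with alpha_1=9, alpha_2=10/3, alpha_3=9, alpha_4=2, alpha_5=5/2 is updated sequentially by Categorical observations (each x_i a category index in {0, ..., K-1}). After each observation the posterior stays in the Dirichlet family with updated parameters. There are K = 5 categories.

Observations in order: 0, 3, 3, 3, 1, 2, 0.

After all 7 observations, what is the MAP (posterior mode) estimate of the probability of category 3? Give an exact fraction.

24/167

obs 1: x=0 → posterior Dirichlet(10, 10/3, 9, 2, 5/2)
obs 2: x=3 → posterior Dirichlet(10, 10/3, 9, 3, 5/2)
obs 3: x=3 → posterior Dirichlet(10, 10/3, 9, 4, 5/2)
obs 4: x=3 → posterior Dirichlet(10, 10/3, 9, 5, 5/2)
obs 5: x=1 → posterior Dirichlet(10, 13/3, 9, 5, 5/2)
obs 6: x=2 → posterior Dirichlet(10, 13/3, 10, 5, 5/2)
obs 7: x=0 → posterior Dirichlet(11, 13/3, 10, 5, 5/2)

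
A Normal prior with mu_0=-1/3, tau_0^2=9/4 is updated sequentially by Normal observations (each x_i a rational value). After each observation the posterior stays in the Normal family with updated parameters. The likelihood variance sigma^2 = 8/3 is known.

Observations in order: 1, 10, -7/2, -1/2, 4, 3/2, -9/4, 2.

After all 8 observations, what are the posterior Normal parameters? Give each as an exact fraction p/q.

mu_0=3841/2976, tau_0^2=9/31

obs 1: x=1 → posterior Normal(49/177, 72/59)
obs 2: x=10 → posterior Normal(859/258, 36/43)
obs 3: x=-7/2 → posterior Normal(1151/678, 72/113)
obs 4: x=-1/2 → posterior Normal(107/84, 18/35)
obs 5: x=4 → posterior Normal(859/501, 72/167)
obs 6: x=3/2 → posterior Normal(1961/1164, 36/97)
obs 7: x=-9/4 → posterior Normal(3193/2652, 72/221)
obs 8: x=2 → posterior Normal(3841/2976, 9/31)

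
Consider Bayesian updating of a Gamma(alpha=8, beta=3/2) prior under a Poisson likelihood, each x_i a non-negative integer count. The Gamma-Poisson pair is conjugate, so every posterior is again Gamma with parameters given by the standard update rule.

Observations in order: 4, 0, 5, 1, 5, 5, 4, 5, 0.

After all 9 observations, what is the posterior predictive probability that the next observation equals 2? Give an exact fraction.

obs 1: x=4 → posterior Gamma(12, 5/2)
obs 2: x=0 → posterior Gamma(12, 7/2)
obs 3: x=5 → posterior Gamma(17, 9/2)
obs 4: x=1 → posterior Gamma(18, 11/2)
obs 5: x=5 → posterior Gamma(23, 13/2)
obs 6: x=5 → posterior Gamma(28, 15/2)
obs 7: x=4 → posterior Gamma(32, 17/2)
obs 8: x=5 → posterior Gamma(37, 19/2)
obs 9: x=0 → posterior Gamma(37, 21/2)

23503320428550538685231421312500571086510594908320492/128051775540161094255459334683883498184411818540470887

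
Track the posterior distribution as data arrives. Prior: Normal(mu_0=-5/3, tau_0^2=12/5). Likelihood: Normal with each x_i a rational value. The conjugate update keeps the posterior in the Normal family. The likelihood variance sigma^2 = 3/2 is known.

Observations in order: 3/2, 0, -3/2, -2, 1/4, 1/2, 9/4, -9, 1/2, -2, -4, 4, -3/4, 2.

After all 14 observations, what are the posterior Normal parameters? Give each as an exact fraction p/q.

mu_0=-223/351, tau_0^2=4/39

obs 1: x=3/2 → posterior Normal(11/39, 12/13)
obs 2: x=0 → posterior Normal(11/63, 4/7)
obs 3: x=-3/2 → posterior Normal(-25/87, 12/29)
obs 4: x=-2 → posterior Normal(-73/111, 12/37)
obs 5: x=1/4 → posterior Normal(-67/135, 4/15)
obs 6: x=1/2 → posterior Normal(-55/159, 12/53)
obs 7: x=9/4 → posterior Normal(-1/183, 12/61)
obs 8: x=-9 → posterior Normal(-217/207, 4/23)
obs 9: x=1/2 → posterior Normal(-205/231, 12/77)
obs 10: x=-2 → posterior Normal(-253/255, 12/85)
obs 11: x=-4 → posterior Normal(-349/279, 4/31)
obs 12: x=4 → posterior Normal(-253/303, 12/101)
obs 13: x=-3/4 → posterior Normal(-271/327, 12/109)
obs 14: x=2 → posterior Normal(-223/351, 4/39)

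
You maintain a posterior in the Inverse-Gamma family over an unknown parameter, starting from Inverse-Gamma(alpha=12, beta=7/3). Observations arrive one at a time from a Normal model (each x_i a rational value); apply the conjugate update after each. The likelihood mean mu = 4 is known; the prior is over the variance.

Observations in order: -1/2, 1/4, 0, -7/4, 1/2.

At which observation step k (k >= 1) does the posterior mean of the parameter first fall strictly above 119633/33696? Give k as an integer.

obs 1: x=-1/2 → posterior Inverse-Gamma(25/2, 299/24)
obs 2: x=1/4 → posterior Inverse-Gamma(13, 1871/96)
obs 3: x=0 → posterior Inverse-Gamma(27/2, 2639/96)
obs 4: x=-7/4 → posterior Inverse-Gamma(14, 2113/48)
obs 5: x=1/2 → posterior Inverse-Gamma(29/2, 2407/48)

k = 5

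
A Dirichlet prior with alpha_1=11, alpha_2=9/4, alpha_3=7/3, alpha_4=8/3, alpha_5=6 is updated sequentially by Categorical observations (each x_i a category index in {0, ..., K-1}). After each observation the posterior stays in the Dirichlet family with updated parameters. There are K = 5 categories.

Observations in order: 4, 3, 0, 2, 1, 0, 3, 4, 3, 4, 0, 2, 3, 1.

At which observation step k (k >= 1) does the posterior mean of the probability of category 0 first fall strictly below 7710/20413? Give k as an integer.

k = 13

obs 1: x=4 → posterior Dirichlet(11, 9/4, 7/3, 8/3, 7)
obs 2: x=3 → posterior Dirichlet(11, 9/4, 7/3, 11/3, 7)
obs 3: x=0 → posterior Dirichlet(12, 9/4, 7/3, 11/3, 7)
obs 4: x=2 → posterior Dirichlet(12, 9/4, 10/3, 11/3, 7)
obs 5: x=1 → posterior Dirichlet(12, 13/4, 10/3, 11/3, 7)
obs 6: x=0 → posterior Dirichlet(13, 13/4, 10/3, 11/3, 7)
obs 7: x=3 → posterior Dirichlet(13, 13/4, 10/3, 14/3, 7)
obs 8: x=4 → posterior Dirichlet(13, 13/4, 10/3, 14/3, 8)
obs 9: x=3 → posterior Dirichlet(13, 13/4, 10/3, 17/3, 8)
obs 10: x=4 → posterior Dirichlet(13, 13/4, 10/3, 17/3, 9)
obs 11: x=0 → posterior Dirichlet(14, 13/4, 10/3, 17/3, 9)
obs 12: x=2 → posterior Dirichlet(14, 13/4, 13/3, 17/3, 9)
obs 13: x=3 → posterior Dirichlet(14, 13/4, 13/3, 20/3, 9)
obs 14: x=1 → posterior Dirichlet(14, 17/4, 13/3, 20/3, 9)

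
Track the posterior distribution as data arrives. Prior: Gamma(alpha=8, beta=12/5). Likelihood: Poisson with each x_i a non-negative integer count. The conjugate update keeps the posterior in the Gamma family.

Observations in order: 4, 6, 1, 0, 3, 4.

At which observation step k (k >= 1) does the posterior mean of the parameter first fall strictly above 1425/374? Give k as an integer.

obs 1: x=4 → posterior Gamma(12, 17/5)
obs 2: x=6 → posterior Gamma(18, 22/5)
obs 3: x=1 → posterior Gamma(19, 27/5)
obs 4: x=0 → posterior Gamma(19, 32/5)
obs 5: x=3 → posterior Gamma(22, 37/5)
obs 6: x=4 → posterior Gamma(26, 42/5)

k = 2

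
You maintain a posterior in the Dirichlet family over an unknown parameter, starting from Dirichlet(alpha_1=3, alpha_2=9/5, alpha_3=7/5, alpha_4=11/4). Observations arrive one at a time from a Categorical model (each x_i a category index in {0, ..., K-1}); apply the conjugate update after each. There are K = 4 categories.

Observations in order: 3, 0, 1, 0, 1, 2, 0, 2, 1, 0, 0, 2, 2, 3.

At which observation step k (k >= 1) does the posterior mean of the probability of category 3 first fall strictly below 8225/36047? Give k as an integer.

k = 8

obs 1: x=3 → posterior Dirichlet(3, 9/5, 7/5, 15/4)
obs 2: x=0 → posterior Dirichlet(4, 9/5, 7/5, 15/4)
obs 3: x=1 → posterior Dirichlet(4, 14/5, 7/5, 15/4)
obs 4: x=0 → posterior Dirichlet(5, 14/5, 7/5, 15/4)
obs 5: x=1 → posterior Dirichlet(5, 19/5, 7/5, 15/4)
obs 6: x=2 → posterior Dirichlet(5, 19/5, 12/5, 15/4)
obs 7: x=0 → posterior Dirichlet(6, 19/5, 12/5, 15/4)
obs 8: x=2 → posterior Dirichlet(6, 19/5, 17/5, 15/4)
obs 9: x=1 → posterior Dirichlet(6, 24/5, 17/5, 15/4)
obs 10: x=0 → posterior Dirichlet(7, 24/5, 17/5, 15/4)
obs 11: x=0 → posterior Dirichlet(8, 24/5, 17/5, 15/4)
obs 12: x=2 → posterior Dirichlet(8, 24/5, 22/5, 15/4)
obs 13: x=2 → posterior Dirichlet(8, 24/5, 27/5, 15/4)
obs 14: x=3 → posterior Dirichlet(8, 24/5, 27/5, 19/4)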